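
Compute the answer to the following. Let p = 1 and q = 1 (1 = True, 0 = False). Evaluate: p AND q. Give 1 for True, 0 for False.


p = 1, q = 1
Operation: p AND q
Evaluate: 1 AND 1 = 1

1


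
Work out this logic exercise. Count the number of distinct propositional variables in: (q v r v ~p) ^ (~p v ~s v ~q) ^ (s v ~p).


Identify each variable that appears in the formula.
Variables found: p, q, r, s
Count = 4

4


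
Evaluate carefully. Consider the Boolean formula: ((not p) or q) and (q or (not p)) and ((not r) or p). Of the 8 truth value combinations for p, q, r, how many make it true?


Evaluate all 8 assignments for p, q, r:
p=0, q=0, r=0: 1
p=0, q=0, r=1: 0
p=0, q=1, r=0: 1
p=0, q=1, r=1: 0
p=1, q=0, r=0: 0
p=1, q=0, r=1: 0
p=1, q=1, r=0: 1
p=1, q=1, r=1: 1
Satisfying count = 4

4


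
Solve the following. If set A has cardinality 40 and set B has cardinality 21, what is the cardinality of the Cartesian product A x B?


The Cartesian product A x B contains all ordered pairs (a, b).
|A x B| = |A| * |B| = 40 * 21 = 840

840


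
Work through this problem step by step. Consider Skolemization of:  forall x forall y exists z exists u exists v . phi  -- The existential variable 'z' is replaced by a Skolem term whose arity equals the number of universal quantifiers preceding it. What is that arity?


Quantifier prefix: forall x forall y exists z exists u exists v
'z' is existentially quantified at position 3.
Universal variables preceding it: x, y
Skolem function arity = 2

2


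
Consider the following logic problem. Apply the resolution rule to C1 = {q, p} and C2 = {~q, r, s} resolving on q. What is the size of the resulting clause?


Remove q from C1 and ~q from C2.
C1 remainder: {p}
C2 remainder: {r, s}
Union (resolvent): {p, r, s}
Resolvent has 3 literal(s).

3


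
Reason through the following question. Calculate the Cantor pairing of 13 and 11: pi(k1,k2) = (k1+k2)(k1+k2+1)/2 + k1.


k1 + k2 = 24
(k1+k2)(k1+k2+1)/2 = 24 * 25 / 2 = 300
pi = 300 + 13 = 313

313


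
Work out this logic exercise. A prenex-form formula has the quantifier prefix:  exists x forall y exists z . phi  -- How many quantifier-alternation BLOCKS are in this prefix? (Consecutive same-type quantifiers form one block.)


Quantifier-type sequence: E A E  (A=forall, E=exists)
Group into maximal same-type runs:
  Ex1 | Ax1 | Ex1
Number of blocks = 3

3


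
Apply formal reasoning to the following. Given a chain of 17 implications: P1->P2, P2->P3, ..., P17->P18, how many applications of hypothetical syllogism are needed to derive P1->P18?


With 17 implications in a chain connecting 18 propositions:
P1->P2, P2->P3, ..., P17->P18
Steps needed = (number of implications) - 1 = 17 - 1 = 16

16


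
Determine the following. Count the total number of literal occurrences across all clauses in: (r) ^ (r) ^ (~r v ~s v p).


Counting literals in each clause:
Clause 1: 1 literal(s)
Clause 2: 1 literal(s)
Clause 3: 3 literal(s)
Total = 5

5


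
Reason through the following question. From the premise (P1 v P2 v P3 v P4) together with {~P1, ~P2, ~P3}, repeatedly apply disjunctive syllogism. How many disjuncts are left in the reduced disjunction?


Original disjuncts (4): P1, P2, P3, P4
Negated (eliminate): ~P1, ~P2, ~P3
Remaining disjuncts: P4
Count = 4 - 3 = 1

1


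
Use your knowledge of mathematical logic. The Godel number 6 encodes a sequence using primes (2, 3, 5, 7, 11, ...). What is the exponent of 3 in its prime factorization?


Factorize 6 by dividing by 3 repeatedly.
Division steps: 3 divides 6 exactly 1 time(s).
Exponent of 3 = 1

1


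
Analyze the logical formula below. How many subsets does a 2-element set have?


The power set of a set with n elements has 2^n elements.
|P(S)| = 2^2 = 4

4


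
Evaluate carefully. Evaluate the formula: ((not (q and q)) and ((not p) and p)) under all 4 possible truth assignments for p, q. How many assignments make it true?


Check all 4 assignments:
p=0, q=0: 0
p=0, q=1: 0
p=1, q=0: 0
p=1, q=1: 0
Count of True = 0

0


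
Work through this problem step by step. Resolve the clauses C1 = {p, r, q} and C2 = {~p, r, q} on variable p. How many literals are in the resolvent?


Remove p from C1 and ~p from C2.
C1 remainder: {r, q}
C2 remainder: {r, q}
Union (resolvent): {q, r}
Resolvent has 2 literal(s).

2


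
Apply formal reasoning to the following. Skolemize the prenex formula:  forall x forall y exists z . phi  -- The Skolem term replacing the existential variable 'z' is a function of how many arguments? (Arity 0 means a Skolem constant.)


Quantifier prefix: forall x forall y exists z
'z' is existentially quantified at position 3.
Universal variables preceding it: x, y
Skolem function arity = 2

2


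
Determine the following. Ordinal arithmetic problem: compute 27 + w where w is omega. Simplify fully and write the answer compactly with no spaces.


Compute 27 + w.
Ordinal + is associative but NOT commutative; for finite n>0, n + w = w but w + n stays w+n.
Any finite left addend is absorbed by w on the right: 27 + w = w.
Result = w

w


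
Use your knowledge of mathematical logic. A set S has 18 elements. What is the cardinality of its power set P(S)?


The power set of a set with n elements has 2^n elements.
|P(S)| = 2^18 = 262144

262144


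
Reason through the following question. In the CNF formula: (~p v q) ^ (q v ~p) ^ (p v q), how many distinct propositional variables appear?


Identify each variable that appears in the formula.
Variables found: p, q
Count = 2

2


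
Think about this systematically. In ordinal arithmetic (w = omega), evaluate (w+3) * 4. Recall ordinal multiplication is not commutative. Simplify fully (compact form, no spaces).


Compute (w+3) * 4.
Ordinal * is associative and left-distributive over +, but NOT commutative; for finite n>1, n*w = w but w*n stays w*n.
(w+3) * 4 = (w+3) repeated 4 times. Each intermediate +3 is absorbed by the following w; only the last survives: w*4+3.
Result = w*4+3

w*4+3


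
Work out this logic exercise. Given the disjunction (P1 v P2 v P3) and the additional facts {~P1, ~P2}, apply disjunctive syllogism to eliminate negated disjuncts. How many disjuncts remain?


Original disjuncts (3): P1, P2, P3
Negated (eliminate): ~P1, ~P2
Remaining disjuncts: P3
Count = 3 - 2 = 1

1


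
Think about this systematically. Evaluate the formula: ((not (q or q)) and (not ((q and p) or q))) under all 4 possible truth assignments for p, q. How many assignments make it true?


Check all 4 assignments:
p=0, q=0: 1
p=0, q=1: 0
p=1, q=0: 1
p=1, q=1: 0
Count of True = 2

2


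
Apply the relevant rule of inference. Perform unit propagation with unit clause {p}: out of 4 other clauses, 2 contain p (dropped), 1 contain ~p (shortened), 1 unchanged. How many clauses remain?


Satisfied (removed): 2
Shortened (remain): 1
Unchanged (remain): 1
Remaining = 1 + 1 = 2

2


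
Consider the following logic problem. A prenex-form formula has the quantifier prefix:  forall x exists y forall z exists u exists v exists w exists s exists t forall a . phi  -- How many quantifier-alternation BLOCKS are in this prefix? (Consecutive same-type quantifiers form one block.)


Quantifier-type sequence: A E A E E E E E A  (A=forall, E=exists)
Group into maximal same-type runs:
  Ax1 | Ex1 | Ax1 | Ex5 | Ax1
Number of blocks = 5

5


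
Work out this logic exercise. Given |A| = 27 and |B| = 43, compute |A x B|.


The Cartesian product A x B contains all ordered pairs (a, b).
|A x B| = |A| * |B| = 27 * 43 = 1161

1161


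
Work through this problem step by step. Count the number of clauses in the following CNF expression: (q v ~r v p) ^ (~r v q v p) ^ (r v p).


A CNF formula is a conjunction of clauses.
Clauses are separated by ^.
Counting the conjuncts: 3 clauses.

3


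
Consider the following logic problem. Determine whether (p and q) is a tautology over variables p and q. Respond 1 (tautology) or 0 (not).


Check all 4 assignments:
p=0, q=0: 0
p=0, q=1: 0
p=1, q=0: 0
p=1, q=1: 1
Satisfying count = 1/4.
Tautology iff count = 4: no.

0


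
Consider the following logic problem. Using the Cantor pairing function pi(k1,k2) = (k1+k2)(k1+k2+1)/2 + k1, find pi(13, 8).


k1 + k2 = 21
(k1+k2)(k1+k2+1)/2 = 21 * 22 / 2 = 231
pi = 231 + 13 = 244

244


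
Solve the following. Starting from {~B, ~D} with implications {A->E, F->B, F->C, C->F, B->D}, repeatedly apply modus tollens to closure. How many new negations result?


Initial negated facts: {~B, ~D}
Apply modus tollens to closure:
  ~B and F->B  =>  ~F
  ~F and C->F  =>  ~C
Final negated: {~B, ~C, ~D, ~F}
New negations: {~C, ~F}
Count = 2

2


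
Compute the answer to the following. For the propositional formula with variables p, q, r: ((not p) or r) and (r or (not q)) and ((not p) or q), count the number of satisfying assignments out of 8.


Evaluate all 8 assignments for p, q, r:
p=0, q=0, r=0: 1
p=0, q=0, r=1: 1
p=0, q=1, r=0: 0
p=0, q=1, r=1: 1
p=1, q=0, r=0: 0
p=1, q=0, r=1: 0
p=1, q=1, r=0: 0
p=1, q=1, r=1: 1
Satisfying count = 4

4


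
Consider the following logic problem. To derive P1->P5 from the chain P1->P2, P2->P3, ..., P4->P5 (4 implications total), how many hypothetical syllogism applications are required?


With 4 implications in a chain connecting 5 propositions:
P1->P2, P2->P3, ..., P4->P5
Steps needed = (number of implications) - 1 = 4 - 1 = 3

3


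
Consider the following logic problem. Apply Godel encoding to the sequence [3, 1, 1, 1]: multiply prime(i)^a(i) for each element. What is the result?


Encode each element as an exponent of the corresponding prime:
  2^3 = 8
  3^1 = 3
  5^1 = 5
  7^1 = 7
Product = 8 * 3 * 5 * 7 = 840

840


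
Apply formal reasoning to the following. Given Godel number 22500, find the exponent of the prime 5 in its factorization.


Factorize 22500 by dividing by 5 repeatedly.
Division steps: 5 divides 22500 exactly 4 time(s).
Exponent of 5 = 4

4


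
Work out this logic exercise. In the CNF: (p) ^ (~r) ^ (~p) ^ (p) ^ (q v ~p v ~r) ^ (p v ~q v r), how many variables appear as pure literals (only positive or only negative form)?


Check each variable for pure literal status:
p: mixed (not pure)
q: mixed (not pure)
r: mixed (not pure)
Pure literal count = 0

0


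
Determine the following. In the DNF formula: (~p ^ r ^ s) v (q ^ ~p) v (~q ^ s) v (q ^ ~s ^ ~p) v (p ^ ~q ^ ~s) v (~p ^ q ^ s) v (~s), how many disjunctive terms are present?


A DNF formula is a disjunction of terms (conjunctions).
Terms are separated by v.
Counting the disjuncts: 7 terms.

7


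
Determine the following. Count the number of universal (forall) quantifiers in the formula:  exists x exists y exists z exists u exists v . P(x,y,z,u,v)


Quantifier prefix: exists x exists y exists z exists u exists v
Mark each quantifier type:
  E E E E E
Universal count = 0, Existential count = 5
Asked for universal (forall) quantifiers: 0

0


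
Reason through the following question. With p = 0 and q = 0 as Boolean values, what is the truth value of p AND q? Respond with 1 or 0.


p = 0, q = 0
Operation: p AND q
Evaluate: 0 AND 0 = 0

0


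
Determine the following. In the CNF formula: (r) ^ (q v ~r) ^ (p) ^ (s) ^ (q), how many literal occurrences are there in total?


Counting literals in each clause:
Clause 1: 1 literal(s)
Clause 2: 2 literal(s)
Clause 3: 1 literal(s)
Clause 4: 1 literal(s)
Clause 5: 1 literal(s)
Total = 6

6


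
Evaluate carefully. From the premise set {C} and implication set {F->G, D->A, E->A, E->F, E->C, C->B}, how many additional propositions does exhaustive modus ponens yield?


Initial facts: {C}
Apply modus ponens to closure:
  C and C->B  =>  B
Final known: {B, C}
New propositions: {B}
Count = 1

1


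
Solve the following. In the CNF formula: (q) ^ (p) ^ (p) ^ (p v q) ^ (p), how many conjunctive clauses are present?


A CNF formula is a conjunction of clauses.
Clauses are separated by ^.
Counting the conjuncts: 5 clauses.

5


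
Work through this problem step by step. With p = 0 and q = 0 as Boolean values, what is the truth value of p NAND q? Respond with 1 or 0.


p = 0, q = 0
Operation: p NAND q
Evaluate: 0 NAND 0 = 1

1


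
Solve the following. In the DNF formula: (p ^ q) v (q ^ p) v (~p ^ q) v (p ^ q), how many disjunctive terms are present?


A DNF formula is a disjunction of terms (conjunctions).
Terms are separated by v.
Counting the disjuncts: 4 terms.

4


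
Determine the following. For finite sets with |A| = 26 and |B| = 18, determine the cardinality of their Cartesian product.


The Cartesian product A x B contains all ordered pairs (a, b).
|A x B| = |A| * |B| = 26 * 18 = 468

468


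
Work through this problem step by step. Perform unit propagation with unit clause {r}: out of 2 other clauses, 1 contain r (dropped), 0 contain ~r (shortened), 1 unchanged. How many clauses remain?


Satisfied (removed): 1
Shortened (remain): 0
Unchanged (remain): 1
Remaining = 0 + 1 = 1

1


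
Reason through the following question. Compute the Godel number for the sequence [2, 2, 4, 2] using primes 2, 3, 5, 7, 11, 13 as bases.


Encode each element as an exponent of the corresponding prime:
  2^2 = 4
  3^2 = 9
  5^4 = 625
  7^2 = 49
Product = 4 * 9 * 625 * 49 = 1102500

1102500


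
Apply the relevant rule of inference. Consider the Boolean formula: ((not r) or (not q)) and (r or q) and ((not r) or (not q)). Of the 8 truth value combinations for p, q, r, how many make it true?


Evaluate all 8 assignments for p, q, r:
p=0, q=0, r=0: 0
p=0, q=0, r=1: 1
p=0, q=1, r=0: 1
p=0, q=1, r=1: 0
p=1, q=0, r=0: 0
p=1, q=0, r=1: 1
p=1, q=1, r=0: 1
p=1, q=1, r=1: 0
Satisfying count = 4

4


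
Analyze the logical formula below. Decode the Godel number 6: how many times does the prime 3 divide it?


Factorize 6 by dividing by 3 repeatedly.
Division steps: 3 divides 6 exactly 1 time(s).
Exponent of 3 = 1

1


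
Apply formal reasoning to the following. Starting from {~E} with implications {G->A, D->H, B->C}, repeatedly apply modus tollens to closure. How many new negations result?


Initial negated facts: {~E}
Apply modus tollens to closure:
  (no implication fires)
Final negated: {~E}
New negations: {(none)}
Count = 0

0


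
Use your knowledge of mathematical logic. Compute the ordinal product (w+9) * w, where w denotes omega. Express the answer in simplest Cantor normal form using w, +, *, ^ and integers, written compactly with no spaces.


Compute (w+9) * w.
Ordinal * is associative and left-distributive over +, but NOT commutative; for finite n>1, n*w = w but w*n stays w*n.
(w+9) * w = sup{(w+9)*k : k<w} = sup{w*k+9} = w^2 (the +9 tail is absorbed in the limit).
Result = w^2

w^2


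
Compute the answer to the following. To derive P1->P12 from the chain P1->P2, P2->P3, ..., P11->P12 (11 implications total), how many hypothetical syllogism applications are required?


With 11 implications in a chain connecting 12 propositions:
P1->P2, P2->P3, ..., P11->P12
Steps needed = (number of implications) - 1 = 11 - 1 = 10

10


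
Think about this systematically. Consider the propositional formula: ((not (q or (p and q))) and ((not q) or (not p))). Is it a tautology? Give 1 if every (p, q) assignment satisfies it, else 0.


Check all 4 assignments:
p=0, q=0: 1
p=0, q=1: 0
p=1, q=0: 1
p=1, q=1: 0
Satisfying count = 2/4.
Tautology iff count = 4: no.

0


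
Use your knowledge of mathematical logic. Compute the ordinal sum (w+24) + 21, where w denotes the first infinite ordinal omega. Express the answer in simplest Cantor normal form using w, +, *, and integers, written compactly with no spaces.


Compute (w+24) + 21.
Ordinal + is associative but NOT commutative; for finite n>0, n + w = w but w + n stays w+n.
By associativity: (w+24) + 21 = w + (24+21) = w+45.
Result = w+45

w+45


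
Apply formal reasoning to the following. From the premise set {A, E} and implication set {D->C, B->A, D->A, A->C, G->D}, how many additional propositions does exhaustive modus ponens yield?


Initial facts: {A, E}
Apply modus ponens to closure:
  A and A->C  =>  C
Final known: {A, C, E}
New propositions: {C}
Count = 1

1


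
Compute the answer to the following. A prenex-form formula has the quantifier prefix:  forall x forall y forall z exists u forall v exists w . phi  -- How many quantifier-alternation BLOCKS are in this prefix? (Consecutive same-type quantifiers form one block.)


Quantifier-type sequence: A A A E A E  (A=forall, E=exists)
Group into maximal same-type runs:
  Ax3 | Ex1 | Ax1 | Ex1
Number of blocks = 4

4


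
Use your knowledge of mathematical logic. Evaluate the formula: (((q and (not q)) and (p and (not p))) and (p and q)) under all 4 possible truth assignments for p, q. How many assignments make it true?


Check all 4 assignments:
p=0, q=0: 0
p=0, q=1: 0
p=1, q=0: 0
p=1, q=1: 0
Count of True = 0

0


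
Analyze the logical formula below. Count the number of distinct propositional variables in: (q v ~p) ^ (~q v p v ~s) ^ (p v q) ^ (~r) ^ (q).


Identify each variable that appears in the formula.
Variables found: p, q, r, s
Count = 4

4


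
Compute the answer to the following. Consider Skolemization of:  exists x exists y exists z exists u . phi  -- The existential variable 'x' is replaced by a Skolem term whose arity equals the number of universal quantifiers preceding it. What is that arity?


Quantifier prefix: exists x exists y exists z exists u
'x' is existentially quantified at position 1.
No universal quantifiers precede it.
Skolem function arity = 0 (a Skolem constant)

0


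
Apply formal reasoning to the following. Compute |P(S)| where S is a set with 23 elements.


The power set of a set with n elements has 2^n elements.
|P(S)| = 2^23 = 8388608

8388608


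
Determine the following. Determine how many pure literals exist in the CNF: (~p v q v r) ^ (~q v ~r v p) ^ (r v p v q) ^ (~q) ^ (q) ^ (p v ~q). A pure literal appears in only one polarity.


Check each variable for pure literal status:
p: mixed (not pure)
q: mixed (not pure)
r: mixed (not pure)
Pure literal count = 0

0


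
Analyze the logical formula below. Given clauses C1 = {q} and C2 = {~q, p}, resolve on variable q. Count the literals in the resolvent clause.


Remove q from C1 and ~q from C2.
C1 remainder: {}
C2 remainder: {p}
Union (resolvent): {p}
Resolvent has 1 literal(s).

1


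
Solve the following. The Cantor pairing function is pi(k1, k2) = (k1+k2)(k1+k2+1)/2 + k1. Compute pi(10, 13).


k1 + k2 = 23
(k1+k2)(k1+k2+1)/2 = 23 * 24 / 2 = 276
pi = 276 + 10 = 286

286


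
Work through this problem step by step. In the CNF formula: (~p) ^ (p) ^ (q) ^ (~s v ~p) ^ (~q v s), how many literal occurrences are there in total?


Counting literals in each clause:
Clause 1: 1 literal(s)
Clause 2: 1 literal(s)
Clause 3: 1 literal(s)
Clause 4: 2 literal(s)
Clause 5: 2 literal(s)
Total = 7

7


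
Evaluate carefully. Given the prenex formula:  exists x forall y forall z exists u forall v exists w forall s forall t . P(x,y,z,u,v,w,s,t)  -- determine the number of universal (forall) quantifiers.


Quantifier prefix: exists x forall y forall z exists u forall v exists w forall s forall t
Mark each quantifier type:
  E U U E U E U U
Universal count = 5, Existential count = 3
Asked for universal (forall) quantifiers: 5

5


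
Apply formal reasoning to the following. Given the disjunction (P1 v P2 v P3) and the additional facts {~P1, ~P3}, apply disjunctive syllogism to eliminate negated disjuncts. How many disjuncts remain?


Original disjuncts (3): P1, P2, P3
Negated (eliminate): ~P1, ~P3
Remaining disjuncts: P2
Count = 3 - 2 = 1

1


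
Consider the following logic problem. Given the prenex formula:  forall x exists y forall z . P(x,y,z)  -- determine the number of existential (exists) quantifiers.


Quantifier prefix: forall x exists y forall z
Mark each quantifier type:
  U E U
Universal count = 2, Existential count = 1
Asked for existential (exists) quantifiers: 1

1


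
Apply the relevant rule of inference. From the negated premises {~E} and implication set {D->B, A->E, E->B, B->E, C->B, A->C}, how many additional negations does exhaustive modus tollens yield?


Initial negated facts: {~E}
Apply modus tollens to closure:
  ~E and A->E  =>  ~A
  ~E and B->E  =>  ~B
  ~B and C->B  =>  ~C
  ~B and D->B  =>  ~D
Final negated: {~A, ~B, ~C, ~D, ~E}
New negations: {~A, ~B, ~C, ~D}
Count = 4

4


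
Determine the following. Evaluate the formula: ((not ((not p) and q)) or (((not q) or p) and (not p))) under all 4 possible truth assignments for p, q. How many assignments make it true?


Check all 4 assignments:
p=0, q=0: 1
p=0, q=1: 0
p=1, q=0: 1
p=1, q=1: 1
Count of True = 3

3


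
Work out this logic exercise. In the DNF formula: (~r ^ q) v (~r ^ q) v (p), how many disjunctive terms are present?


A DNF formula is a disjunction of terms (conjunctions).
Terms are separated by v.
Counting the disjuncts: 3 terms.

3


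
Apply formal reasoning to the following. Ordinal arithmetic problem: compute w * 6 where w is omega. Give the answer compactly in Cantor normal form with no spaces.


Compute w * 6.
Ordinal * is associative and left-distributive over +, but NOT commutative; for finite n>1, n*w = w but w*n stays w*n.
w * 6 means 6 copies of w concatenated: w*6.
Result = w*6

w*6


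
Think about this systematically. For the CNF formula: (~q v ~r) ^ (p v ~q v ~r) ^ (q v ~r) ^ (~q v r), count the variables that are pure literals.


Check each variable for pure literal status:
p: pure positive
q: mixed (not pure)
r: mixed (not pure)
Pure literal count = 1

1


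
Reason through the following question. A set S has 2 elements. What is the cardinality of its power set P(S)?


The power set of a set with n elements has 2^n elements.
|P(S)| = 2^2 = 4

4


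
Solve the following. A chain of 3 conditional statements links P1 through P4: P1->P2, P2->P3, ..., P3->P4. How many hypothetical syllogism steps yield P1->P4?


With 3 implications in a chain connecting 4 propositions:
P1->P2, P2->P3, ..., P3->P4
Steps needed = (number of implications) - 1 = 3 - 1 = 2

2


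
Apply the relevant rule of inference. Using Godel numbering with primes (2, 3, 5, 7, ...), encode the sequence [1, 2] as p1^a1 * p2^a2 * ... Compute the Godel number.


Encode each element as an exponent of the corresponding prime:
  2^1 = 2
  3^2 = 9
Product = 2 * 9 = 18

18


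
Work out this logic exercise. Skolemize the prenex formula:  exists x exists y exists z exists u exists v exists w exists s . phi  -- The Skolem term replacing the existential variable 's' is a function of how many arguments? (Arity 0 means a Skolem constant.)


Quantifier prefix: exists x exists y exists z exists u exists v exists w exists s
's' is existentially quantified at position 7.
No universal quantifiers precede it.
Skolem function arity = 0 (a Skolem constant)

0


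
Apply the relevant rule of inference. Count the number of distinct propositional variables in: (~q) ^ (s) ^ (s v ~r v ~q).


Identify each variable that appears in the formula.
Variables found: q, r, s
Count = 3

3


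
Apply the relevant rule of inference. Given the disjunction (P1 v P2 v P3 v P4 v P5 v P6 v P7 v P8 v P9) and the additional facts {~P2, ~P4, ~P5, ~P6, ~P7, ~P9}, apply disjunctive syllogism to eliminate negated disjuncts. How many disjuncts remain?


Original disjuncts (9): P1, P2, P3, P4, P5, P6, P7, P8, P9
Negated (eliminate): ~P2, ~P4, ~P5, ~P6, ~P7, ~P9
Remaining disjuncts: P1, P3, P8
Count = 9 - 6 = 3

3


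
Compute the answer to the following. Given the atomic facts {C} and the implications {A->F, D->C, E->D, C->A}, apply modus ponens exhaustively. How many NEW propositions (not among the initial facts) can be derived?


Initial facts: {C}
Apply modus ponens to closure:
  C and C->A  =>  A
  A and A->F  =>  F
Final known: {A, C, F}
New propositions: {A, F}
Count = 2

2


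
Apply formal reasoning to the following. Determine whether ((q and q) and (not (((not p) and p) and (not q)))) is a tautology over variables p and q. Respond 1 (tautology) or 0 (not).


Check all 4 assignments:
p=0, q=0: 0
p=0, q=1: 1
p=1, q=0: 0
p=1, q=1: 1
Satisfying count = 2/4.
Tautology iff count = 4: no.

0


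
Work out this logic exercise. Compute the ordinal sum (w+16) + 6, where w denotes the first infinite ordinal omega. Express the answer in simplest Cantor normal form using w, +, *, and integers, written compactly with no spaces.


Compute (w+16) + 6.
Ordinal + is associative but NOT commutative; for finite n>0, n + w = w but w + n stays w+n.
By associativity: (w+16) + 6 = w + (16+6) = w+22.
Result = w+22

w+22


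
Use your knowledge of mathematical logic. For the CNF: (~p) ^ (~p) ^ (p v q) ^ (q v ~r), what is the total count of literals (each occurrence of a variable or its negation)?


Counting literals in each clause:
Clause 1: 1 literal(s)
Clause 2: 1 literal(s)
Clause 3: 2 literal(s)
Clause 4: 2 literal(s)
Total = 6

6


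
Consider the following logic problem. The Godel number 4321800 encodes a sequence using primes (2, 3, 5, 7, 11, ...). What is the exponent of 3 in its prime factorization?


Factorize 4321800 by dividing by 3 repeatedly.
Division steps: 3 divides 4321800 exactly 2 time(s).
Exponent of 3 = 2

2


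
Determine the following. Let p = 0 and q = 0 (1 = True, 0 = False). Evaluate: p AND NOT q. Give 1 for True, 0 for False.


p = 0, q = 0
Operation: p AND NOT q
Evaluate: 0 AND NOT 0 = 0

0


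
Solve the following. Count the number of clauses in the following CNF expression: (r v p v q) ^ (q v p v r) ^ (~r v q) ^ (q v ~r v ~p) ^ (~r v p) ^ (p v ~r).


A CNF formula is a conjunction of clauses.
Clauses are separated by ^.
Counting the conjuncts: 6 clauses.

6


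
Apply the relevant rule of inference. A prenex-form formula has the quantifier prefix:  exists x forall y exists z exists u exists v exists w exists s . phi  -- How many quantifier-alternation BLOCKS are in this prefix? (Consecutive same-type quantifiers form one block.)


Quantifier-type sequence: E A E E E E E  (A=forall, E=exists)
Group into maximal same-type runs:
  Ex1 | Ax1 | Ex5
Number of blocks = 3

3


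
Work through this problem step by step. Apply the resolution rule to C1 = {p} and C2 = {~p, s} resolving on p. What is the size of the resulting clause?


Remove p from C1 and ~p from C2.
C1 remainder: {}
C2 remainder: {s}
Union (resolvent): {s}
Resolvent has 1 literal(s).

1


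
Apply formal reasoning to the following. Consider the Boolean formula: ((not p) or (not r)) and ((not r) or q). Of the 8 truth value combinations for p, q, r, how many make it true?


Evaluate all 8 assignments for p, q, r:
p=0, q=0, r=0: 1
p=0, q=0, r=1: 0
p=0, q=1, r=0: 1
p=0, q=1, r=1: 1
p=1, q=0, r=0: 1
p=1, q=0, r=1: 0
p=1, q=1, r=0: 1
p=1, q=1, r=1: 0
Satisfying count = 5

5


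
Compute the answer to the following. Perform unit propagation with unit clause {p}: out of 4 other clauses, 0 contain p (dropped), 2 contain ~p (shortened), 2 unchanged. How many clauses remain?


Satisfied (removed): 0
Shortened (remain): 2
Unchanged (remain): 2
Remaining = 2 + 2 = 4

4


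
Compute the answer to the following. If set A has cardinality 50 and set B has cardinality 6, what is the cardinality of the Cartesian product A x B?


The Cartesian product A x B contains all ordered pairs (a, b).
|A x B| = |A| * |B| = 50 * 6 = 300

300


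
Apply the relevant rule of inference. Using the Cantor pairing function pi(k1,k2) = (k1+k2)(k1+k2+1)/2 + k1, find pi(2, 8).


k1 + k2 = 10
(k1+k2)(k1+k2+1)/2 = 10 * 11 / 2 = 55
pi = 55 + 2 = 57

57


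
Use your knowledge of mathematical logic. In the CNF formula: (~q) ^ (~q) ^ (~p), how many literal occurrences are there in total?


Counting literals in each clause:
Clause 1: 1 literal(s)
Clause 2: 1 literal(s)
Clause 3: 1 literal(s)
Total = 3

3


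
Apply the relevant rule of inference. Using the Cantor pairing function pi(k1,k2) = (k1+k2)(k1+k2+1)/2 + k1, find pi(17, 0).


k1 + k2 = 17
(k1+k2)(k1+k2+1)/2 = 17 * 18 / 2 = 153
pi = 153 + 17 = 170

170


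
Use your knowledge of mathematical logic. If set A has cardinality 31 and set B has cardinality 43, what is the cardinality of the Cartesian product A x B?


The Cartesian product A x B contains all ordered pairs (a, b).
|A x B| = |A| * |B| = 31 * 43 = 1333

1333


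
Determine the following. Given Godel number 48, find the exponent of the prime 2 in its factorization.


Factorize 48 by dividing by 2 repeatedly.
Division steps: 2 divides 48 exactly 4 time(s).
Exponent of 2 = 4

4


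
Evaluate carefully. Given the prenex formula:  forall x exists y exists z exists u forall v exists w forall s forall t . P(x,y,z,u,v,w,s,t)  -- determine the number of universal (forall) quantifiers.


Quantifier prefix: forall x exists y exists z exists u forall v exists w forall s forall t
Mark each quantifier type:
  U E E E U E U U
Universal count = 4, Existential count = 4
Asked for universal (forall) quantifiers: 4

4


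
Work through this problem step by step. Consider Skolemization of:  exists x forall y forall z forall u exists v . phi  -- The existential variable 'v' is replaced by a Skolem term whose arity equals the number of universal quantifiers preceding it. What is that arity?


Quantifier prefix: exists x forall y forall z forall u exists v
'v' is existentially quantified at position 5.
Universal variables preceding it: y, z, u
Skolem function arity = 3

3


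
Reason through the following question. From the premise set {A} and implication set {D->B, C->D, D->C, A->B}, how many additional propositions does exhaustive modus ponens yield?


Initial facts: {A}
Apply modus ponens to closure:
  A and A->B  =>  B
Final known: {A, B}
New propositions: {B}
Count = 1

1


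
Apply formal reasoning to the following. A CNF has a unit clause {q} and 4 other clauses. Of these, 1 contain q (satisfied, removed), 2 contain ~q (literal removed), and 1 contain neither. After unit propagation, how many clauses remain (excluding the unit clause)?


Satisfied (removed): 1
Shortened (remain): 2
Unchanged (remain): 1
Remaining = 2 + 1 = 3

3


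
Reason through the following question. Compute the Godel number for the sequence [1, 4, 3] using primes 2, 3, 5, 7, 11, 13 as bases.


Encode each element as an exponent of the corresponding prime:
  2^1 = 2
  3^4 = 81
  5^3 = 125
Product = 2 * 81 * 125 = 20250

20250


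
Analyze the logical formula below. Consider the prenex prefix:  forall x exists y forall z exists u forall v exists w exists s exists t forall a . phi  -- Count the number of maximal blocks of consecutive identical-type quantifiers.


Quantifier-type sequence: A E A E A E E E A  (A=forall, E=exists)
Group into maximal same-type runs:
  Ax1 | Ex1 | Ax1 | Ex1 | Ax1 | Ex3 | Ax1
Number of blocks = 7

7


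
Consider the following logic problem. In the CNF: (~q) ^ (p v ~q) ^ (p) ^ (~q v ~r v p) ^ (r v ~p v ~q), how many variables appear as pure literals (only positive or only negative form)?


Check each variable for pure literal status:
p: mixed (not pure)
q: pure negative
r: mixed (not pure)
Pure literal count = 1

1


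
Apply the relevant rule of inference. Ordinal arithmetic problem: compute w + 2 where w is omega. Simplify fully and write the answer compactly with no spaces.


Compute w + 2.
Ordinal + is associative but NOT commutative; for finite n>0, n + w = w but w + n stays w+n.
w + 2 is already in normal form (a successor ordinal beyond w).
Result = w+2

w+2


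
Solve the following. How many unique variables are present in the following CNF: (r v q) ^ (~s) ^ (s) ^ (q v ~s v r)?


Identify each variable that appears in the formula.
Variables found: q, r, s
Count = 3

3


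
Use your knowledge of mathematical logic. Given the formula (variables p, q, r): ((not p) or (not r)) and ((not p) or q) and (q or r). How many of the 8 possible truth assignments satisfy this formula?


Evaluate all 8 assignments for p, q, r:
p=0, q=0, r=0: 0
p=0, q=0, r=1: 1
p=0, q=1, r=0: 1
p=0, q=1, r=1: 1
p=1, q=0, r=0: 0
p=1, q=0, r=1: 0
p=1, q=1, r=0: 1
p=1, q=1, r=1: 0
Satisfying count = 4

4


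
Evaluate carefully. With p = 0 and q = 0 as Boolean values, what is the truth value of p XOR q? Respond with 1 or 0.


p = 0, q = 0
Operation: p XOR q
Evaluate: 0 XOR 0 = 0

0


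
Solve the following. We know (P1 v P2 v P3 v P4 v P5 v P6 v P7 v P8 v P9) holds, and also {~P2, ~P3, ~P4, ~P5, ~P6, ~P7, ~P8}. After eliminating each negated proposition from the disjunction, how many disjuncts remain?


Original disjuncts (9): P1, P2, P3, P4, P5, P6, P7, P8, P9
Negated (eliminate): ~P2, ~P3, ~P4, ~P5, ~P6, ~P7, ~P8
Remaining disjuncts: P1, P9
Count = 9 - 7 = 2

2


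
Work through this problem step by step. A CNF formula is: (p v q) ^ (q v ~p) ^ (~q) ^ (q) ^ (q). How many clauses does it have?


A CNF formula is a conjunction of clauses.
Clauses are separated by ^.
Counting the conjuncts: 5 clauses.

5


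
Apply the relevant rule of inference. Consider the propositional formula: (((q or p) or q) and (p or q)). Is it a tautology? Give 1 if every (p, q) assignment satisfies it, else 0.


Check all 4 assignments:
p=0, q=0: 0
p=0, q=1: 1
p=1, q=0: 1
p=1, q=1: 1
Satisfying count = 3/4.
Tautology iff count = 4: no.

0


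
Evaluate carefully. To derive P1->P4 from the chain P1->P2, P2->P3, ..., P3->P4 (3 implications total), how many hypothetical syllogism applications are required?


With 3 implications in a chain connecting 4 propositions:
P1->P2, P2->P3, ..., P3->P4
Steps needed = (number of implications) - 1 = 3 - 1 = 2

2


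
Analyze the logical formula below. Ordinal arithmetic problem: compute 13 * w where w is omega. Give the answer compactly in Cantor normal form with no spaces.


Compute 13 * w.
Ordinal * is associative and left-distributive over +, but NOT commutative; for finite n>1, n*w = w but w*n stays w*n.
For finite n>0, n * w = sup{n*k : k<w} = w. So 13 * w = w.
Result = w

w


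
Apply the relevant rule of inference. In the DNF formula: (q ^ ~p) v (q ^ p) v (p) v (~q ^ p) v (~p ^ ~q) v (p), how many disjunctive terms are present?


A DNF formula is a disjunction of terms (conjunctions).
Terms are separated by v.
Counting the disjuncts: 6 terms.

6


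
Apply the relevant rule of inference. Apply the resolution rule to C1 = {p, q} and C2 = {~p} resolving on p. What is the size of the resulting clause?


Remove p from C1 and ~p from C2.
C1 remainder: {q}
C2 remainder: {}
Union (resolvent): {q}
Resolvent has 1 literal(s).

1


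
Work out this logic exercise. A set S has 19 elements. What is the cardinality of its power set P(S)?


The power set of a set with n elements has 2^n elements.
|P(S)| = 2^19 = 524288

524288


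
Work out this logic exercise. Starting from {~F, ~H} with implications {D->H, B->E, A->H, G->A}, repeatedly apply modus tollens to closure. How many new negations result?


Initial negated facts: {~F, ~H}
Apply modus tollens to closure:
  ~H and D->H  =>  ~D
  ~H and A->H  =>  ~A
  ~A and G->A  =>  ~G
Final negated: {~A, ~D, ~F, ~G, ~H}
New negations: {~A, ~D, ~G}
Count = 3

3


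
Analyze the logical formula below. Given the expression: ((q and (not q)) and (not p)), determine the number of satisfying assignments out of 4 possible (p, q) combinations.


Check all 4 assignments:
p=0, q=0: 0
p=0, q=1: 0
p=1, q=0: 0
p=1, q=1: 0
Count of True = 0

0


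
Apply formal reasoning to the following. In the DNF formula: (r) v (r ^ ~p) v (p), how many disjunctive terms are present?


A DNF formula is a disjunction of terms (conjunctions).
Terms are separated by v.
Counting the disjuncts: 3 terms.

3


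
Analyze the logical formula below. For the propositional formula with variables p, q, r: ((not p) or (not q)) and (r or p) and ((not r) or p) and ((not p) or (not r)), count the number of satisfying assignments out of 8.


Evaluate all 8 assignments for p, q, r:
p=0, q=0, r=0: 0
p=0, q=0, r=1: 0
p=0, q=1, r=0: 0
p=0, q=1, r=1: 0
p=1, q=0, r=0: 1
p=1, q=0, r=1: 0
p=1, q=1, r=0: 0
p=1, q=1, r=1: 0
Satisfying count = 1

1


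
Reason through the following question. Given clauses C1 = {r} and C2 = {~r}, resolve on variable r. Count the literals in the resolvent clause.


Remove r from C1 and ~r from C2.
C1 remainder: {}
C2 remainder: {}
Union (resolvent): {} (empty clause)
Resolvent has 0 literal(s).

0


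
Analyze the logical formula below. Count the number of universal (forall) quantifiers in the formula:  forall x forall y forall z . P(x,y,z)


Quantifier prefix: forall x forall y forall z
Mark each quantifier type:
  U U U
Universal count = 3, Existential count = 0
Asked for universal (forall) quantifiers: 3

3


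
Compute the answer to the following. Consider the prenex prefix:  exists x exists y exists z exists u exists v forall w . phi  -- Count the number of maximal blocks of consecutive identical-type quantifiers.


Quantifier-type sequence: E E E E E A  (A=forall, E=exists)
Group into maximal same-type runs:
  Ex5 | Ax1
Number of blocks = 2

2


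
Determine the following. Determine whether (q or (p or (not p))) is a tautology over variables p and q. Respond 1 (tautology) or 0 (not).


Check all 4 assignments:
p=0, q=0: 1
p=0, q=1: 1
p=1, q=0: 1
p=1, q=1: 1
Satisfying count = 4/4.
Tautology iff count = 4: yes.

1


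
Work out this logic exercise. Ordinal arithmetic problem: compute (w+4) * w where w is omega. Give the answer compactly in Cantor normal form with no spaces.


Compute (w+4) * w.
Ordinal * is associative and left-distributive over +, but NOT commutative; for finite n>1, n*w = w but w*n stays w*n.
(w+4) * w = sup{(w+4)*k : k<w} = sup{w*k+4} = w^2 (the +4 tail is absorbed in the limit).
Result = w^2

w^2


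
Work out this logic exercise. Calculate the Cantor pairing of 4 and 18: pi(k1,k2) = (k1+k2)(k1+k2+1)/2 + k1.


k1 + k2 = 22
(k1+k2)(k1+k2+1)/2 = 22 * 23 / 2 = 253
pi = 253 + 4 = 257

257


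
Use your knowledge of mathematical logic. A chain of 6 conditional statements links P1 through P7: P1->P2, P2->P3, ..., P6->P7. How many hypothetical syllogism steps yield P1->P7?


With 6 implications in a chain connecting 7 propositions:
P1->P2, P2->P3, ..., P6->P7
Steps needed = (number of implications) - 1 = 6 - 1 = 5

5


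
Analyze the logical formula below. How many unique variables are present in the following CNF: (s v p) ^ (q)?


Identify each variable that appears in the formula.
Variables found: p, q, s
Count = 3

3


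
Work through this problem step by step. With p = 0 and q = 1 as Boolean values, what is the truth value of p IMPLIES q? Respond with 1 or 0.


p = 0, q = 1
Operation: p IMPLIES q
Evaluate: 0 IMPLIES 1 = 1

1


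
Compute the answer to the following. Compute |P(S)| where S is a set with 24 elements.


The power set of a set with n elements has 2^n elements.
|P(S)| = 2^24 = 16777216

16777216


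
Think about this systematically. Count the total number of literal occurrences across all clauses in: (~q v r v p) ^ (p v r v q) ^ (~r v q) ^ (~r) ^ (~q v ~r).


Counting literals in each clause:
Clause 1: 3 literal(s)
Clause 2: 3 literal(s)
Clause 3: 2 literal(s)
Clause 4: 1 literal(s)
Clause 5: 2 literal(s)
Total = 11

11


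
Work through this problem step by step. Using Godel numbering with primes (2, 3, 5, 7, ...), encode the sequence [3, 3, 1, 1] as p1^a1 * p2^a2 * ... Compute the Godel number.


Encode each element as an exponent of the corresponding prime:
  2^3 = 8
  3^3 = 27
  5^1 = 5
  7^1 = 7
Product = 8 * 27 * 5 * 7 = 7560

7560


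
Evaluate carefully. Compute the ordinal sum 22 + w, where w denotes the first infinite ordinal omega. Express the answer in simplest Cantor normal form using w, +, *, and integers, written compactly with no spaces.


Compute 22 + w.
Ordinal + is associative but NOT commutative; for finite n>0, n + w = w but w + n stays w+n.
Any finite left addend is absorbed by w on the right: 22 + w = w.
Result = w

w
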